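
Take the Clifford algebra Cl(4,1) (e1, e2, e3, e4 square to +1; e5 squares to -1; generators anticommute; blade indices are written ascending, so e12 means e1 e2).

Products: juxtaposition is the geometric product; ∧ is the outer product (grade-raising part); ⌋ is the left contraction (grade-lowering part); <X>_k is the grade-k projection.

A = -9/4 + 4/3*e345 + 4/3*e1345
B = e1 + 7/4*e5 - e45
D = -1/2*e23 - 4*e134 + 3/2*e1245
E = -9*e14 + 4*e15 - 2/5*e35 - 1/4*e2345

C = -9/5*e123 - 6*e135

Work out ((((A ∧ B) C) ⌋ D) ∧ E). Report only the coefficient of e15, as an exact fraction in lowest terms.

step 1: -9/4*e1 - 63/16*e5 + 9/4*e45 - 4/3*e1345
step 2: 8*e4 - 189/8*e13 + 81/20*e23 + 27/2*e35 + 27/2*e134 + 12/5*e245 - 567/80*e1235 - 81/20*e12345
step 3: 2241/40 - 18/5*e1 - 189/2*e4 - 32*e13 + 12*e125
step 4: -20169/40*e14 + 2241/10*e15 - 2241/100*e35 + 36/25*e135 + 378*e145 - 189/5*e345 - 2241/160*e2345 + 9/10*e12345
Answer: 2241/10


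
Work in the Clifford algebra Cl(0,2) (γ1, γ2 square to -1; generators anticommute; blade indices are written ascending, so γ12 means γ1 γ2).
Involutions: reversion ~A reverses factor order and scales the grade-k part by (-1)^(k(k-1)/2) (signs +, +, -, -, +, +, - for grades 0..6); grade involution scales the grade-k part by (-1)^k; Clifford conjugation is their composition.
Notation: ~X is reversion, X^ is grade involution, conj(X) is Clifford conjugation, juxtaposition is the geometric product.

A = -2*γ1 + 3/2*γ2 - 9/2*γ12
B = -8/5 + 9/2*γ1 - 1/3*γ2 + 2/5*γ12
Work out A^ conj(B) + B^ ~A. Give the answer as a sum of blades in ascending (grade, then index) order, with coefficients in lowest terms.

first term: 77/10 - 11/10*γ1 + 469/20*γ2 + 67/60*γ12
second term: -113/10 + 41/10*γ1 + 341/20*γ2 - 797/60*γ12
Answer: -18/5 + 3*γ1 + 81/2*γ2 - 73/6*γ12


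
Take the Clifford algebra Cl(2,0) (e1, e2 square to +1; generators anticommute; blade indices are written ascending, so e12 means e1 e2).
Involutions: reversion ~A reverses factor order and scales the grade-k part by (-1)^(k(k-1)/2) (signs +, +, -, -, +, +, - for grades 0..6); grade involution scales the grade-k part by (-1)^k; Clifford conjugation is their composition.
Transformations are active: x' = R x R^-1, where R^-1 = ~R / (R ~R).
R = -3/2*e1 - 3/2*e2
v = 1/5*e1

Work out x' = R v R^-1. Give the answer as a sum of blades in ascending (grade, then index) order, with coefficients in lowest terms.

~R = -3/2*e1 - 3/2*e2, and R ~R = 9/2, so R^-1 = ~R / (9/2).
R v = -3/10 + 3/10*e12
Answer: 1/5*e2


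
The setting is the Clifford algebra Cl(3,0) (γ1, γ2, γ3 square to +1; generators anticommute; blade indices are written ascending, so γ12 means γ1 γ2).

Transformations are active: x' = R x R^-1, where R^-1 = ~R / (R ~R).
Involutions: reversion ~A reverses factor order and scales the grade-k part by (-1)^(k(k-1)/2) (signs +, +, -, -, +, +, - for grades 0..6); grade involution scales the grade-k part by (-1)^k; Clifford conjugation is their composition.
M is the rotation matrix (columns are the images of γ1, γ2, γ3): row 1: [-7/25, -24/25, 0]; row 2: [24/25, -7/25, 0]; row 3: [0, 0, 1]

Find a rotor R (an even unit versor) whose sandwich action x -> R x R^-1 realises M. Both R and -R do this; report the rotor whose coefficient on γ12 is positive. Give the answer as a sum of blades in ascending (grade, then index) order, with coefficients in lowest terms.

Method: write R = a + b12*γ12 + b13*γ13 + b23*γ23 with a^2 + b12^2 + b13^2 + b23^2 = 1 (so R^-1 = ~R). Expanding the columns R e_j ~R gives tr M = 4a^2 - 1 and, from the antisymmetric part, M21 - M12 = -4a*b12, M13 - M31 = 4a*b13, M32 - M23 = -4a*b23.
Here tr M = 11/25, so a^2 = (1 + tr M)/4 = 9/25 and a = ±3/5. Taking a = 3/5: M21 - M12 = 48/25, M13 - M31 = 0, M32 - M23 = 0, giving b12 = -4/5, b13 = 0, b23 = 0, i.e. R = 3/5 - 4/5*γ12.
Its γ12 coefficient is negative, so report the other preimage -R.
Answer: -3/5 + 4/5*γ12. Uniqueness: Spin(3) -> SO(3) maps R and -R to the same rotation of trace 11/25; fixing the sign of the γ12 coefficient removes the ambiguity.


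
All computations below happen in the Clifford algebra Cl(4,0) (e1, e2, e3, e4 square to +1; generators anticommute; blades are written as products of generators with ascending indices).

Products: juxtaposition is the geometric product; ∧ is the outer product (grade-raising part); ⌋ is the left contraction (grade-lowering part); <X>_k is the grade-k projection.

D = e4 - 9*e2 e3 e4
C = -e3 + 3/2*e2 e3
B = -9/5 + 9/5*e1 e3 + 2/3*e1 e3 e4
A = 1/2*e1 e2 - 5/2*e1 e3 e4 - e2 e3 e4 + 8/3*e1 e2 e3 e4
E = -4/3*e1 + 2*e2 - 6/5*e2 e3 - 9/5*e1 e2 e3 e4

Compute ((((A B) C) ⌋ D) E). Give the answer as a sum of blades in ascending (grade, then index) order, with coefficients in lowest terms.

step 1: 5/3 + 16/9*e2 + 9/2*e4 - 47/30*e1 e2 - 9/10*e2 e3 + 24/5*e2 e4 - 9/5*e1 e2 e4 + 9/2*e1 e3 e4 + 22/15*e2 e3 e4 - 24/5*e1 e2 e3 e4
step 2: 27/20 + 9/10*e2 + e3 - 11/5*e4 - 47/20*e1 e3 + 117/10*e1 e4 + 13/18*e2 e3 + 22/15*e2 e4 + 117/10*e3 e4 + 47/30*e1 e2 e3 - 231/20*e1 e2 e4 - 27/10*e1 e3 e4 + 231/20*e2 e3 e4 - 9/5*e1 e2 e3 e4
step 3: 407/4 + 1053/10*e2 - 66/5*e3 + 157/20*e4 + 99/5*e2 e3 + 9*e2 e4 - 81/10*e3 e4 - 243/20*e2 e3 e4
step 4: 5859/25 - 34139/300*e1 + 9383/50*e2 - 4149/25*e3 - 1629/50*e4 + 6291/50*e1 e2 - 169/5*e1 e3 + 3458/75*e1 e4 - 957/10*e2 e3 - 1271/50*e2 e4 - 351/10*e3 e4 - 1227/100*e1 e2 e3 + 294/25*e1 e2 e4 + 10017/50*e1 e3 e4 - 1281/50*e2 e3 e4 - 3987/20*e1 e2 e3 e4
Answer: 5859/25 - 34139/300*e1 + 9383/50*e2 - 4149/25*e3 - 1629/50*e4 + 6291/50*e1 e2 - 169/5*e1 e3 + 3458/75*e1 e4 - 957/10*e2 e3 - 1271/50*e2 e4 - 351/10*e3 e4 - 1227/100*e1 e2 e3 + 294/25*e1 e2 e4 + 10017/50*e1 e3 e4 - 1281/50*e2 e3 e4 - 3987/20*e1 e2 e3 e4


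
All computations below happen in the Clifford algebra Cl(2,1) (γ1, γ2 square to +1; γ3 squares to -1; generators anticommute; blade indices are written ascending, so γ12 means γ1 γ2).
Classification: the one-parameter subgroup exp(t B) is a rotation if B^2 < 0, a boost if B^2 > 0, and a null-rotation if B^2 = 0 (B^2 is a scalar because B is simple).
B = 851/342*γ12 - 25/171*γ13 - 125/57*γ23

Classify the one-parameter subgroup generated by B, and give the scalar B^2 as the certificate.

B^2 term by term: the squares give (851/342)^2*(γ12)^2 + (-25/171)^2*(γ13)^2 + (-125/57)^2*(γ23)^2 = 724201/116964*(-1) + 625/29241*(+1) + 15625/3249*(+1) = -49/36 (each basis 2-blade squares to minus the product of its generators' squares); cross terms between blades sharing an index anticommute and cancel. So B^2 = -49/36.
Answer: rotation, certificate B^2 = -49/36. Check the certificate: B^2 = -49/36, and that sign is decisive whatever form B takes.


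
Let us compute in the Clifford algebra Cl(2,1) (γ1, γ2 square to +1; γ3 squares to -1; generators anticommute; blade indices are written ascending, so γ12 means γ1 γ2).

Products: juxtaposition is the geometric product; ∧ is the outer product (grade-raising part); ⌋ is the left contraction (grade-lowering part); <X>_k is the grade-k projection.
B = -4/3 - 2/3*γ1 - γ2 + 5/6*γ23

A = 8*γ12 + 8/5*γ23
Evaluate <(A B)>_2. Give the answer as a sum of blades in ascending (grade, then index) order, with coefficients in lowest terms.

step 1: 4/3 - 8*γ1 + 16/3*γ2 + 8/5*γ3 - 32/3*γ12 + 20/3*γ13 - 32/15*γ23 - 16/15*γ123
step 2: -32/3*γ12 + 20/3*γ13 - 32/15*γ23
Answer: -32/3*γ12 + 20/3*γ13 - 32/15*γ23


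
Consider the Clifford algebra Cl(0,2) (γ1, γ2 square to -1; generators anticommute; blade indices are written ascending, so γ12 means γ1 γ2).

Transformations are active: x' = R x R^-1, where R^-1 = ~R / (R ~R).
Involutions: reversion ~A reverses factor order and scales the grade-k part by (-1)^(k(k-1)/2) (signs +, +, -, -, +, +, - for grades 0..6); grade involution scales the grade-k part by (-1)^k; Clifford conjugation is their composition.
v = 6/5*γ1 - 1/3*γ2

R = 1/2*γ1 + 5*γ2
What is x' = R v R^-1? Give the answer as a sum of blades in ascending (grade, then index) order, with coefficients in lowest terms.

~R = 1/2*γ1 + 5*γ2, and R ~R = -101/4, so R^-1 = ~R / (-101/4).
R v = 16/15 - 37/6*γ12
Answer: -1882/1515*γ1 - 9/101*γ2


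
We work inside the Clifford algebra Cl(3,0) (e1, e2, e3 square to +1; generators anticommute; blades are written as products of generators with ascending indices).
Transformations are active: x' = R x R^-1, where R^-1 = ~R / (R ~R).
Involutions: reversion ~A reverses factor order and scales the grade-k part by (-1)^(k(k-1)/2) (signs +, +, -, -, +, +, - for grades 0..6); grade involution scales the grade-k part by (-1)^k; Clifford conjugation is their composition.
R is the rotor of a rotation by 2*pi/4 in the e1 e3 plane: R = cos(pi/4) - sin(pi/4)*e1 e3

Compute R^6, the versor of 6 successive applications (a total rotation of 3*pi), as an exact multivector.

Half-angle bookkeeping: 6 applications in e1 e3 add up to rotor phase 6*pi/4 = 3*pi/2, so R^6 = cos(3*pi/2) - sin(3*pi/2)*e1 e3.
cos(3*pi/2) = 0 and sin(3*pi/2) = -1, so R^6 = e1 e3. The net rotation is 1*pi (after discarding 1 full turn, each of which contributes a factor -1 to the rotor); the rotor keeps the half-angle phase exactly.
Answer: e1 e3


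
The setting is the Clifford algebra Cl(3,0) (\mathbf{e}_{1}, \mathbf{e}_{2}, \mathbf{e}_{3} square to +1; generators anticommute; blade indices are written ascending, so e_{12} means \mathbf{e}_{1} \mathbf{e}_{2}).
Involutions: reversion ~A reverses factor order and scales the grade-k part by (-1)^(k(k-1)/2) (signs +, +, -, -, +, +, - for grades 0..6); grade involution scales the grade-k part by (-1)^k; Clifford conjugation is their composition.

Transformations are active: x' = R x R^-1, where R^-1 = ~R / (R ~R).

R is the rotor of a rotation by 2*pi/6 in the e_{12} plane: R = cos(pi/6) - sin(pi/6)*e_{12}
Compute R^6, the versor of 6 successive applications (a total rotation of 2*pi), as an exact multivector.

Half-angle bookkeeping: 6 applications in e_{12} add up to rotor phase 6*pi/6 = \pi, so R^6 = cos(\pi) - sin(\pi)*e_{12}.
cos(\pi) = -1 and sin(\pi) = 0, so R^6 = -1. The total rotation 2*pi is 1 full turn, so every vector returns to itself, yet the rotor is -1, on the OTHER sheet of the double cover (an odd number of 2*pi turns).
Answer: -1


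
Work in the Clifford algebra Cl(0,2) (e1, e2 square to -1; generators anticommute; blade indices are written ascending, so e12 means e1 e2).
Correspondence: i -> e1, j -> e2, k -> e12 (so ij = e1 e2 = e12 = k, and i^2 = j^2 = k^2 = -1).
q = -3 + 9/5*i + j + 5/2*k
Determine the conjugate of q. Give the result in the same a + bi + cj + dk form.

In blades: q = -3 + 9/5*e1 + e2 + 5/2*e12.
Conjugation here is Clifford conjugation: the scalar is fixed and the grade-1 and grade-2 blades all flip sign, giving -3 - 9/5*e1 - e2 - 5/2*e12; translating back:
Answer: -3 - 9/5*i - j - 5/2*k


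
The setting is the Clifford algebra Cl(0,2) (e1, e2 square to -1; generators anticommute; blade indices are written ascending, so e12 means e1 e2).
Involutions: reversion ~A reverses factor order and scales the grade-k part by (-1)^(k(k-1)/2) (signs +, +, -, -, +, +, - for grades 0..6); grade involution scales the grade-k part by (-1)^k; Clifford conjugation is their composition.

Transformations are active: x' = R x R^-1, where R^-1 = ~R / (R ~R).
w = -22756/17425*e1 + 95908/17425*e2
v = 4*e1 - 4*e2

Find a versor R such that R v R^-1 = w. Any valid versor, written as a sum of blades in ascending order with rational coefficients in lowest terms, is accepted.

Reasoning: v^2 = w^2 = -32 since conjugation preserves the quadratic form; R = v + w = 46944/17425*e1 + 26208/17425*e2 is then valid when invertible, keeping its own part and reversing (v - w)/2.
Answer: 46944/17425*e1 + 26208/17425*e2


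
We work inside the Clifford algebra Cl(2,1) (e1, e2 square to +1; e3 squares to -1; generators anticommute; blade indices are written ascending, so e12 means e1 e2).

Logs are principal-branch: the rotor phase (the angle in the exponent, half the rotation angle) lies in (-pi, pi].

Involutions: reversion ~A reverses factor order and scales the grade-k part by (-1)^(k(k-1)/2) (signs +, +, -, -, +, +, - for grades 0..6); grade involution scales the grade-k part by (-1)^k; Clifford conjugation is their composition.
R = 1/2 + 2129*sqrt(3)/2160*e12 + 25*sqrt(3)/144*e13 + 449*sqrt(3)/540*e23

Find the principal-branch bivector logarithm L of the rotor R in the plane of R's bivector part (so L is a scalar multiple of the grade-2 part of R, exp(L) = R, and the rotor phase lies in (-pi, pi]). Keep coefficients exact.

The scalar part of R is 1/2, which pins the rotor phase on the principal branch; dividing the bivector part by the sine of that phase recovers the unit plane, and L is the phase times that plane.
Concretely: cos(phase) = 1/2 gives phase = ±pi/3, and since phase/sin(phase) is even the sign is immaterial: L = (phase/sin(phase)) * <R>_2 = (2*sqrt(3)*pi/9) * <R>_2.
Answer: 2129*pi/3240*e12 + 25*pi/216*e13 + 449*pi/810*e23


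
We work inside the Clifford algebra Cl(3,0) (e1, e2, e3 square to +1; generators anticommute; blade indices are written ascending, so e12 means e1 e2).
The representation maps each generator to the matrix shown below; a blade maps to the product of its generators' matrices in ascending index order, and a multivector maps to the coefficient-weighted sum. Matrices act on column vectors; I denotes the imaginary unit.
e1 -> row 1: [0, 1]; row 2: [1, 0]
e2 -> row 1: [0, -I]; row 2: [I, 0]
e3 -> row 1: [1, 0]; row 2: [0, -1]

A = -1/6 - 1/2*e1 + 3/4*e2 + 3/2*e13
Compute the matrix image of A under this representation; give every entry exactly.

Bivector images (products of the table entries): rho(e13) = rho(e1)rho(e3) = row 1: [0, -1]; row 2: [1, 0].
M = (-1/6)*1 + (-1/2)*rho(e1) + (3/4)*rho(e2) + (3/2)*rho(e13), summed entrywise (1 is the identity matrix):
Answer: row 1: [-1/6, -2 - 3*I/4]; row 2: [1 + 3*I/4, -1/6]


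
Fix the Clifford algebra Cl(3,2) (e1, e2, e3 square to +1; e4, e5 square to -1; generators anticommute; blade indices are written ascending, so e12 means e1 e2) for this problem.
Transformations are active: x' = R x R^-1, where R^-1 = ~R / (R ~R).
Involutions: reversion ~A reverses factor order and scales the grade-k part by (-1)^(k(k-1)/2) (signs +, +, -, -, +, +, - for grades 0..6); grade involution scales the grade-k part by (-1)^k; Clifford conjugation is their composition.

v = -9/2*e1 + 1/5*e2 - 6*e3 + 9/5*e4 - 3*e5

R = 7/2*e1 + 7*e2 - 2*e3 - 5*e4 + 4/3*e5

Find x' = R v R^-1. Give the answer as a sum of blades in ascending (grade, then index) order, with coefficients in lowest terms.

~R = 7/2*e1 + 7*e2 - 2*e3 - 5*e4 + 4/3*e5, and R ~R = 1385/36, so R^-1 = ~R / (1385/36).
R v = 213/20 + 161/5*e12 - 30*e13 - 81/5*e14 - 9/2*e15 - 208/5*e23 + 68/5*e24 - 319/15*e25 - 168/5*e34 + 14*e35 + 63/5*e45
Answer: 89163/13850*e1 + 25453/6925*e2 + 33882/6925*e3 - 6327/1385*e4 + 25887/6925*e5


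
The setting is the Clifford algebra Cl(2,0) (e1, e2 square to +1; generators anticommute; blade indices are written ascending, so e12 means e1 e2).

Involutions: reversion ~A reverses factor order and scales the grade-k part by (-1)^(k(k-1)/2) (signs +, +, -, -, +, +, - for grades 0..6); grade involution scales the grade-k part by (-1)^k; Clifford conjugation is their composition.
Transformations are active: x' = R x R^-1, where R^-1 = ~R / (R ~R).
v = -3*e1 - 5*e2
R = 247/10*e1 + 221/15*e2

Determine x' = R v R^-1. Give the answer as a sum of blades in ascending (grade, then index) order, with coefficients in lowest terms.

~R = 247/10*e1 + 221/15*e2, and R ~R = 148889/180, so R^-1 = ~R / (148889/180).
R v = -4433/30 - 793/10*e12
Answer: -25659/4405*e1 - 1163/4405*e2


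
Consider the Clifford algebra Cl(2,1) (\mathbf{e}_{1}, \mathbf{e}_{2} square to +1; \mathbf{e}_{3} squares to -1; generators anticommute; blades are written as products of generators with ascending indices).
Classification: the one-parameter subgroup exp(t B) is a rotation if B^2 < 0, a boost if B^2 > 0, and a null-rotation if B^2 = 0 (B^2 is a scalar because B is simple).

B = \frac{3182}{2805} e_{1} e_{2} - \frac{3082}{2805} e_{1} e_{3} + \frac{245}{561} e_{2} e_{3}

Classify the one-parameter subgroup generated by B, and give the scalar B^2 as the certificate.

B^2 term by term: the squares give (\frac{3182}{2805})^2*(e_{1} e_{2})^2 + (-\frac{3082}{2805})^2*(e_{1} e_{3})^2 + (\frac{245}{561})^2*(e_{2} e_{3})^2 = \frac{10125124}{7868025}*(-1) + \frac{9498724}{7868025}*(+1) + \frac{60025}{314721}*(+1) = \frac{1}{9} (each basis 2-blade squares to minus the product of its generators' squares); cross terms between blades sharing an index anticommute and cancel. So B^2 = \frac{1}{9}.
Answer: boost, certificate B^2 = \frac{1}{9}. Check the certificate: B^2 = \frac{1}{9}, and that sign is decisive whatever form B takes.


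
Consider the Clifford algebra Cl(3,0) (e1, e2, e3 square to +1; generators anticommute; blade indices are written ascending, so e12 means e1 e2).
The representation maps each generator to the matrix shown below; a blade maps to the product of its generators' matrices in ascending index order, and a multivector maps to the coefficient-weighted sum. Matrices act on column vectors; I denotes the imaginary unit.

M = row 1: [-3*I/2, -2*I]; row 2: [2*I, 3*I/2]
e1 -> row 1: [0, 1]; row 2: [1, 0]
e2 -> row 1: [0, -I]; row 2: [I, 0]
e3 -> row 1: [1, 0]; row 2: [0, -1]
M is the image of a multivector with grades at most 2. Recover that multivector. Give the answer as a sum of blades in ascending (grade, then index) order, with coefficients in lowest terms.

Method: 1, rho(e1), rho(e2), rho(e3) form a trace-orthogonal basis of the 2x2 complex matrices (tr(X Y) = 2 if X = Y, else 0), so M = m0*1 + m1*rho(e1) + m2*rho(e2) + m3*rho(e3) with m0 = tr(M)/2 = 0, m1 = tr(M rho(e1))/2 = 0, m2 = tr(M rho(e2))/2 = 2, m3 = tr(M rho(e3))/2 = -3*I/2.
Multiplying table entries, the bivector images are rho(e12) = I*rho(e3), rho(e13) = -I*rho(e2), rho(e23) = I*rho(e1); with real blade coefficients the real parts of m0..m3 are the coefficients of 1, e1, e2, e3 and the imaginary parts give the bivectors (e23: Im m1, e13: -Im m2, e12: Im m3).
Answer: 2*e2 - 3/2*e12


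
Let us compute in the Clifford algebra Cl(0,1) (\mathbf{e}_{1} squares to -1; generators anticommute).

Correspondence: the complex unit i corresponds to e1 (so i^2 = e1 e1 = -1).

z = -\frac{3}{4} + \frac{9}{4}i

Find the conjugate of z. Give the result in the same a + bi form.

In blades: z = -\frac{3}{4} + \frac{9}{4} e_{1}.
Conjugation here is Clifford conjugation: the scalar is fixed and the grade-1 and grade-2 blades all flip sign, giving -\frac{3}{4} - \frac{9}{4} e_{1}; translating back:
Answer: -\frac{3}{4} - \frac{9}{4}i


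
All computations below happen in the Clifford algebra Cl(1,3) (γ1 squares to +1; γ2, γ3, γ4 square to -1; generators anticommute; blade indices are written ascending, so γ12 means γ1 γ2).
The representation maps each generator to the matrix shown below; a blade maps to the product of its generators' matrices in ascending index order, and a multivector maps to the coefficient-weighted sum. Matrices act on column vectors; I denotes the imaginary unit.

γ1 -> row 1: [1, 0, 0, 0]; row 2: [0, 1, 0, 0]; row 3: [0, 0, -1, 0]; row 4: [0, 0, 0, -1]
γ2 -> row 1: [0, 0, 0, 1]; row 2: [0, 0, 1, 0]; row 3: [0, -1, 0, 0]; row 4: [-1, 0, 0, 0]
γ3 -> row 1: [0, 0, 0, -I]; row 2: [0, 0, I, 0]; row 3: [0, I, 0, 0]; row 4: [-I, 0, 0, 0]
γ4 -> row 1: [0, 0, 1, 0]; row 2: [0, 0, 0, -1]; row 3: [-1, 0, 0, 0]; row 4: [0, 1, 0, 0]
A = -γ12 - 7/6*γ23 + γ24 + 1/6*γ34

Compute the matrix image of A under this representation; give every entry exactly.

Bivector images (products of the table entries): rho(γ12) = rho(γ1)rho(γ2) = row 1: [0, 0, 0, 1]; row 2: [0, 0, 1, 0]; row 3: [0, 1, 0, 0]; row 4: [1, 0, 0, 0]; rho(γ23) = rho(γ2)rho(γ3) = row 1: [-I, 0, 0, 0]; row 2: [0, I, 0, 0]; row 3: [0, 0, -I, 0]; row 4: [0, 0, 0, I]; rho(γ24) = rho(γ2)rho(γ4) = row 1: [0, 1, 0, 0]; row 2: [-1, 0, 0, 0]; row 3: [0, 0, 0, 1]; row 4: [0, 0, -1, 0]; rho(γ34) = rho(γ3)rho(γ4) = row 1: [0, -I, 0, 0]; row 2: [-I, 0, 0, 0]; row 3: [0, 0, 0, -I]; row 4: [0, 0, -I, 0].
M = (-1)*rho(γ12) + (-7/6)*rho(γ23) + (1)*rho(γ24) + (1/6)*rho(γ34), summed entrywise:
Answer: row 1: [7*I/6, 1 - I/6, 0, -1]; row 2: [-1 - I/6, -7*I/6, -1, 0]; row 3: [0, -1, 7*I/6, 1 - I/6]; row 4: [-1, 0, -1 - I/6, -7*I/6]


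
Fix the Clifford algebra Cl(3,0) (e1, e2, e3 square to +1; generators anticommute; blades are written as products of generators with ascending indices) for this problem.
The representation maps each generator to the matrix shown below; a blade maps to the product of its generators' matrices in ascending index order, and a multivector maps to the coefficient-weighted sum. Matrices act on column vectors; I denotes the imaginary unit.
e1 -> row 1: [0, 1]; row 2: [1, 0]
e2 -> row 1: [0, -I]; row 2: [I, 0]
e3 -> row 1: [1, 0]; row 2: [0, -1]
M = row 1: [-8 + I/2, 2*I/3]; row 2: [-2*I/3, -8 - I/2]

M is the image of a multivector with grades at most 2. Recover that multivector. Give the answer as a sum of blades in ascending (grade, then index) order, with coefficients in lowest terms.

Method: 1, rho(e1), rho(e2), rho(e3) form a trace-orthogonal basis of the 2x2 complex matrices (tr(X Y) = 2 if X = Y, else 0), so M = m0*1 + m1*rho(e1) + m2*rho(e2) + m3*rho(e3) with m0 = tr(M)/2 = -8, m1 = tr(M rho(e1))/2 = 0, m2 = tr(M rho(e2))/2 = -2/3, m3 = tr(M rho(e3))/2 = I/2.
Multiplying table entries, the bivector images are rho(e1 e2) = I*rho(e3), rho(e1 e3) = -I*rho(e2), rho(e2 e3) = I*rho(e1); with real blade coefficients the real parts of m0..m3 are the coefficients of 1, e1, e2, e3 and the imaginary parts give the bivectors (e2 e3: Im m1, e1 e3: -Im m2, e1 e2: Im m3).
Answer: -8 - 2/3*e2 + 1/2*e1 e2


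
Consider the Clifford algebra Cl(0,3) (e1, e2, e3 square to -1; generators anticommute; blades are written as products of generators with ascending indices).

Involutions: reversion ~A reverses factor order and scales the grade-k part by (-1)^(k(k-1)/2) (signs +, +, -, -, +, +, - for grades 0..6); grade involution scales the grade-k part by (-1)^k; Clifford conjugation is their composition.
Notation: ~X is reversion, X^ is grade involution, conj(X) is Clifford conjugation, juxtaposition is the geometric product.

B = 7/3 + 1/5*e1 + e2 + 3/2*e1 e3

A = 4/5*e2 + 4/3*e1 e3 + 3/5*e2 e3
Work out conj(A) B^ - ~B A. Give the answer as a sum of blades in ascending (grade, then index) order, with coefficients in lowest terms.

first term: 6/5 - 28/15*e2 + 13/15*e3 + 37/50*e1 e2 - 28/9*e1 e3 - 7/5*e2 e3 - 1/75*e1 e2 e3
second term: 6/5 + 28/15*e2 - 13/15*e3 - 37/50*e1 e2 + 28/9*e1 e3 + 7/5*e2 e3 - 1/75*e1 e2 e3
Answer: -56/15*e2 + 26/15*e3 + 37/25*e1 e2 - 56/9*e1 e3 - 14/5*e2 e3


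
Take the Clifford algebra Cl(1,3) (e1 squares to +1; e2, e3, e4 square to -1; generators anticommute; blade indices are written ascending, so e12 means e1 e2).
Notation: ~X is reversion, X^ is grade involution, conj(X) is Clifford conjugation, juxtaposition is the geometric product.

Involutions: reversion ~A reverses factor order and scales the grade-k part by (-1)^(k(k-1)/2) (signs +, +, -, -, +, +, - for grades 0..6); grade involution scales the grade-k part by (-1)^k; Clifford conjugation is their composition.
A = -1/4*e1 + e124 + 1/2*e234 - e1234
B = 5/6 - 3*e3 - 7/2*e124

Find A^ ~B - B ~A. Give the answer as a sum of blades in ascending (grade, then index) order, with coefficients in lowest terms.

first term: 7/2 + 5/24*e1 + 7/2*e3 + e13 + 19/8*e24 + 13/6*e124 - 5/12*e234 - 23/6*e1234
second term: -7/2 - 5/24*e1 + 7/2*e3 + e13 + 19/8*e24 - 23/6*e124 - 5/12*e234 + 13/6*e1234
Answer: 7 + 5/12*e1 + 6*e124 - 6*e1234


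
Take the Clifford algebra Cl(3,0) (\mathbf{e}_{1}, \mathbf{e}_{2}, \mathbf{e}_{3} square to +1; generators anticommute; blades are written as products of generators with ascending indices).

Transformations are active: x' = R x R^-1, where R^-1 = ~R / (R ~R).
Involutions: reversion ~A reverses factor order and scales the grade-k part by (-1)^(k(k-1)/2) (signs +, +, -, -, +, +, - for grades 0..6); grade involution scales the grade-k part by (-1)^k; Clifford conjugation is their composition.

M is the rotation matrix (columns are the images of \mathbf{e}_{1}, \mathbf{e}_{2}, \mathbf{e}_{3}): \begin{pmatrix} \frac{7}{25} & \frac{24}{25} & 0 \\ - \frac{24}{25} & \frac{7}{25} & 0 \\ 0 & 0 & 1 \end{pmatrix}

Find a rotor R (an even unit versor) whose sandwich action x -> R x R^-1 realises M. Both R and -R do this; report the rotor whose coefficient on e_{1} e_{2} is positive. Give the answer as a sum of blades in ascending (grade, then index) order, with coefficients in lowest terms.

Method: write R = a + b12*e_{1} e_{2} + b13*e_{1} e_{3} + b23*e_{2} e_{3} with a^2 + b12^2 + b13^2 + b23^2 = 1 (so R^-1 = ~R). Expanding the columns R e_j ~R gives tr M = 4a^2 - 1 and, from the antisymmetric part, M21 - M12 = -4a*b12, M13 - M31 = 4a*b13, M32 - M23 = -4a*b23.
Here tr M = \frac{39}{25}, so a^2 = (1 + tr M)/4 = \frac{16}{25} and a = ±\frac{4}{5}. Taking a = \frac{4}{5}: M21 - M12 = -\frac{48}{25}, M13 - M31 = 0, M32 - M23 = 0, giving b12 = \frac{3}{5}, b13 = 0, b23 = 0, i.e. R = \frac{4}{5} + \frac{3}{5} e_{1} e_{2}.
Its e_{1} e_{2} coefficient is already positive.
Answer: \frac{4}{5} + \frac{3}{5} e_{1} e_{2}. Sheet selection: the two-to-one cover makes ±R indistinguishable at the matrix level (trace \frac{39}{25}), so uniqueness comes from the required sign on e_{1} e_{2}.


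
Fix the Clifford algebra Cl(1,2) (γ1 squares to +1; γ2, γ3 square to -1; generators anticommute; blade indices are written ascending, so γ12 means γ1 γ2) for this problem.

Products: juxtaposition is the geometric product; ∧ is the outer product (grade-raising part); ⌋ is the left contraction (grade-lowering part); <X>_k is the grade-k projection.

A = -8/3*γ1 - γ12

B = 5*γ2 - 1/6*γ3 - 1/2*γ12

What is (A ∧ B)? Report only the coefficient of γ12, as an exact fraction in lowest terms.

step 1: -40/3*γ12 + 4/9*γ13 + 1/6*γ123
Answer: -40/3


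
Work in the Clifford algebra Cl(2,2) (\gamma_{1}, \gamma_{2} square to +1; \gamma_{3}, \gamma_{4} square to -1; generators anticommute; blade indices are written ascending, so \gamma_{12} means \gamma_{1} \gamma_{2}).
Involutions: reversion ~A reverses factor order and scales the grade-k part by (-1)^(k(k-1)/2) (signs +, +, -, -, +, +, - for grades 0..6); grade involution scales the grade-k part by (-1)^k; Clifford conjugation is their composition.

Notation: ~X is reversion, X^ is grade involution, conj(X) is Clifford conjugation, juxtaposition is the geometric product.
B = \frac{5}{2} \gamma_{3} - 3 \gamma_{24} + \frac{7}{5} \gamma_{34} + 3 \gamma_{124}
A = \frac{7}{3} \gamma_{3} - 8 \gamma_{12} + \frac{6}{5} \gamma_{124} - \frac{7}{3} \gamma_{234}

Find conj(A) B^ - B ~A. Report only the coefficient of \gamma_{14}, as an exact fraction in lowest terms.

first term: -\frac{283}{30} - \frac{18}{5} \gamma_{1} + \frac{49}{15} \gamma_{2} - 7 \gamma_{3} + \frac{409}{15} \gamma_{4} + 7 \gamma_{13} - 24 \gamma_{14} + \frac{35}{6} \gamma_{24} - \frac{458}{25} \gamma_{123} - 7 \gamma_{234} + \frac{106}{5} \gamma_{1234}
second term: -\frac{283}{30} + \frac{18}{5} \gamma_{1} - \frac{49}{15} \gamma_{2} + 7 \gamma_{3} - \frac{311}{15} \gamma_{4} - 7 \gamma_{13} + 24 \gamma_{14} + \frac{35}{6} \gamma_{24} + \frac{542}{25} \gamma_{123} + 7 \gamma_{234} + \frac{6}{5} \gamma_{1234}
Answer: -48


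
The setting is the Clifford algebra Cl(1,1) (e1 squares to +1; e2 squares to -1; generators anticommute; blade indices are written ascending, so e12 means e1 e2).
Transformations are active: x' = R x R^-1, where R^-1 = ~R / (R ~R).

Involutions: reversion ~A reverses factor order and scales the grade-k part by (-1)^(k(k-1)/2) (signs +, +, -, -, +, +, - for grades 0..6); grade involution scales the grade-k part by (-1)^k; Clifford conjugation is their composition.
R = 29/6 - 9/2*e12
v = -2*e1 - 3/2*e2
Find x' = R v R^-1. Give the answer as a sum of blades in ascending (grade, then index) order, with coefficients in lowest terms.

~R = 29/6 + 9/2*e12, and R ~R = 28/9, so R^-1 = ~R / (28/9).
R v = -197/12*e1 - 65/4*e2
Answer: -5489/112*e1 - 5487/112*e2


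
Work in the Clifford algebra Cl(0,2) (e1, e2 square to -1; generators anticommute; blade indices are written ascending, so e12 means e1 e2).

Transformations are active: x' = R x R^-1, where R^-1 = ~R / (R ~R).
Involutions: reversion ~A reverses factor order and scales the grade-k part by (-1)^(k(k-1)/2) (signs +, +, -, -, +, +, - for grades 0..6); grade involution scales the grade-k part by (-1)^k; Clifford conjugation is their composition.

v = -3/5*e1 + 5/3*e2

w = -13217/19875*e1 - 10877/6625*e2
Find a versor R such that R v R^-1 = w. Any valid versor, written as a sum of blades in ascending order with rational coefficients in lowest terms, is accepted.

R = v + w = -25142/19875*e1 + 494/19875*e2 works: the equal norms (-706/225) guarantee its sandwich swaps v into w.
Answer: -25142/19875*e1 + 494/19875*e2


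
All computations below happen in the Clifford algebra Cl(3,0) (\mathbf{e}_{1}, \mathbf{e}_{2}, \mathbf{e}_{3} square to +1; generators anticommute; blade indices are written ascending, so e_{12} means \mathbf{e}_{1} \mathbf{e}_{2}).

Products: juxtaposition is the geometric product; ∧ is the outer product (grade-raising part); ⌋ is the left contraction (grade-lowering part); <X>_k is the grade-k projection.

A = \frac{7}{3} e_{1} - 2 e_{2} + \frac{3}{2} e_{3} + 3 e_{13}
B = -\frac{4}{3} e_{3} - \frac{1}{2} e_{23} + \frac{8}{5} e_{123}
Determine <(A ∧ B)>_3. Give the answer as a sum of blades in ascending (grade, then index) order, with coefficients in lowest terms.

step 1: -\frac{28}{9} e_{13} + \frac{8}{3} e_{23} - \frac{7}{6} e_{123}
step 2: -\frac{7}{6} e_{123}
Answer: -\frac{7}{6} e_{123}


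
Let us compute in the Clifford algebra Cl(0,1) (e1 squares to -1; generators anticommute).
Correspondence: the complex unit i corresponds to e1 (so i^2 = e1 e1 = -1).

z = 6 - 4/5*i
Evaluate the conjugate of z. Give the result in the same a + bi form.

In blades: z = 6 - 4/5*e1.
Conjugation here is Clifford conjugation: the scalar is fixed and the grade-1 and grade-2 blades all flip sign, giving 6 + 4/5*e1; translating back:
Answer: 6 + 4/5*i


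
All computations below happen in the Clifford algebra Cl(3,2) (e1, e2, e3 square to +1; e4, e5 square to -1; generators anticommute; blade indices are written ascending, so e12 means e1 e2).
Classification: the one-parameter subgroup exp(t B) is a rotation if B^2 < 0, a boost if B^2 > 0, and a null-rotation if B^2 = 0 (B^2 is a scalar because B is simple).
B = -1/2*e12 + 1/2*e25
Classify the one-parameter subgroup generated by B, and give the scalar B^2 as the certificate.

B^2 term by term: the squares give (-1/2)^2*(e12)^2 + (1/2)^2*(e25)^2 = 1/4*(-1) + 1/4*(+1) = 0 (each basis 2-blade squares to minus the product of its generators' squares); cross terms between blades sharing an index anticommute and cancel. So B^2 = 0.
Answer: null-rotation, certificate B^2 = 0. Check the certificate: B^2 = 0, and that sign is decisive whatever form B takes.


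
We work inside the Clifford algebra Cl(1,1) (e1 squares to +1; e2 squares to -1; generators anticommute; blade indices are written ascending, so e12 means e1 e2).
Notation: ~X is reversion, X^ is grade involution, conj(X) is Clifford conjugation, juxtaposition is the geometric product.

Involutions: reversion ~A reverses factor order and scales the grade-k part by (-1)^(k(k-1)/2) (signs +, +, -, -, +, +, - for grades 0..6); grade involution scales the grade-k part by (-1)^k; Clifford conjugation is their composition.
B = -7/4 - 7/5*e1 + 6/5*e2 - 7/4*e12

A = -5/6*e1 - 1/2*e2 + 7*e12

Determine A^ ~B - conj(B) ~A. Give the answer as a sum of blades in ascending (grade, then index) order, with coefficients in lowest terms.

first term: 629/60 - 539/60*e1 + 623/60*e2 - 211/20*e12
second term: -841/60 + 161/15*e1 - 112/15*e2 + 211/20*e12
Answer: 49/2 - 1183/60*e1 + 357/20*e2 - 211/10*e12


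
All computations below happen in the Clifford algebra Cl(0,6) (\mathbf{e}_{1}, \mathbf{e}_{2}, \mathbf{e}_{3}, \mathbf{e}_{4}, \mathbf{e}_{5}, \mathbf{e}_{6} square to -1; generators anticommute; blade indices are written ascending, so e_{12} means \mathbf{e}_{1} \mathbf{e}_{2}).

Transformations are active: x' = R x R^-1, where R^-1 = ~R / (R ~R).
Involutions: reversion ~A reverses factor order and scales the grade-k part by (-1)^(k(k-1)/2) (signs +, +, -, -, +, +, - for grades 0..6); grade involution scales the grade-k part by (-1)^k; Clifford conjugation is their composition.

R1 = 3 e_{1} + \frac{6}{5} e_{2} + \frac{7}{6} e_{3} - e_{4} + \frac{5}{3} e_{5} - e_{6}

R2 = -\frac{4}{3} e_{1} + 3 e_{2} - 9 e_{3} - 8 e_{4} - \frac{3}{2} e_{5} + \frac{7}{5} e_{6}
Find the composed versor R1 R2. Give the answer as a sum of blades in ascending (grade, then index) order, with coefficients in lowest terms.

Distribute over the terms of R1 (each basis-blade product reordered to ascending indices, repeated generators contracted through their squares):
(3 e_{1}) R2 = 4 + 9 e_{12} - 27 e_{13} - 24 e_{14} - \frac{9}{2} e_{15} + \frac{21}{5} e_{16}
(\frac{6}{5} e_{2}) R2 = -\frac{18}{5} + \frac{8}{5} e_{12} - \frac{54}{5} e_{23} - \frac{48}{5} e_{24} - \frac{9}{5} e_{25} + \frac{42}{25} e_{26}
(\frac{7}{6} e_{3}) R2 = \frac{21}{2} + \frac{14}{9} e_{13} - \frac{7}{2} e_{23} - \frac{28}{3} e_{34} - \frac{7}{4} e_{35} + \frac{49}{30} e_{36}
(-e_{4}) R2 = -8 - \frac{4}{3} e_{14} + 3 e_{24} - 9 e_{34} + \frac{3}{2} e_{45} - \frac{7}{5} e_{46}
(\frac{5}{3} e_{5}) R2 = \frac{5}{2} + \frac{20}{9} e_{15} - 5 e_{25} + 15 e_{35} + \frac{40}{3} e_{45} + \frac{7}{3} e_{56}
(-e_{6}) R2 = \frac{7}{5} - \frac{4}{3} e_{16} + 3 e_{26} - 9 e_{36} - 8 e_{46} - \frac{3}{2} e_{56}
Summing the partial products and collecting blades:
Answer: \frac{34}{5} + \frac{53}{5} e_{12} - \frac{229}{9} e_{13} - \frac{76}{3} e_{14} - \frac{41}{18} e_{15} + \frac{43}{15} e_{16} - \frac{143}{10} e_{23} - \frac{33}{5} e_{24} - \frac{34}{5} e_{25} + \frac{117}{25} e_{26} - \frac{55}{3} e_{34} + \frac{53}{4} e_{35} - \frac{221}{30} e_{36} + \frac{89}{6} e_{45} - \frac{47}{5} e_{46} + \frac{5}{6} e_{56}


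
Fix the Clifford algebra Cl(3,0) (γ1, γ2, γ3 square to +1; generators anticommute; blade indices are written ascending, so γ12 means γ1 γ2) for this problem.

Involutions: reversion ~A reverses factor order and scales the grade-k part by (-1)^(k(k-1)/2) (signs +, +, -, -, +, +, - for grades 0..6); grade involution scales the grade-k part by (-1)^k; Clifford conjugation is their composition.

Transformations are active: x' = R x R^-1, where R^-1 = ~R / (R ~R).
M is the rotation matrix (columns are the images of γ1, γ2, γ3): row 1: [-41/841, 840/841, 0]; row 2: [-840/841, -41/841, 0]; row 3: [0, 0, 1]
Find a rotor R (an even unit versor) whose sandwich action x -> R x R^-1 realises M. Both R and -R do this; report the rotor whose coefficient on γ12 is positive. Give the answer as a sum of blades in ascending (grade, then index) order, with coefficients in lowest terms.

Method: write R = a + b12*γ12 + b13*γ13 + b23*γ23 with a^2 + b12^2 + b13^2 + b23^2 = 1 (so R^-1 = ~R). Expanding the columns R e_j ~R gives tr M = 4a^2 - 1 and, from the antisymmetric part, M21 - M12 = -4a*b12, M13 - M31 = 4a*b13, M32 - M23 = -4a*b23.
Here tr M = 759/841, so a^2 = (1 + tr M)/4 = 400/841 and a = ±20/29. Taking a = 20/29: M21 - M12 = -1680/841, M13 - M31 = 0, M32 - M23 = 0, giving b12 = 21/29, b13 = 0, b23 = 0, i.e. R = 20/29 + 21/29*γ12.
Its γ12 coefficient is already positive.
Answer: 20/29 + 21/29*γ12. Why the constraint matters: R and -R act identically through the sandwich — M has trace 759/841 either way — so only the sign condition on γ12 picks one of the two preimages.


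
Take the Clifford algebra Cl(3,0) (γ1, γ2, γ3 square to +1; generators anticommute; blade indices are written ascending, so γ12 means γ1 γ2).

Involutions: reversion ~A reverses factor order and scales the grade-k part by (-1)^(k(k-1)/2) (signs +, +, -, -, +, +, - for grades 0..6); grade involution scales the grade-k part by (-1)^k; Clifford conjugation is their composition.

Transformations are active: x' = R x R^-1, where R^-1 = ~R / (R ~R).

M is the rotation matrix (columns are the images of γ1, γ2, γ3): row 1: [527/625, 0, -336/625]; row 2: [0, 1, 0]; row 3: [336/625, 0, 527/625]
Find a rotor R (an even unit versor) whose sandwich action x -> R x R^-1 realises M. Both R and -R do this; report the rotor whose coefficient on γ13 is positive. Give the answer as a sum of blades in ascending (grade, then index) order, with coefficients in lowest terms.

Method: write R = a + b12*γ12 + b13*γ13 + b23*γ23 with a^2 + b12^2 + b13^2 + b23^2 = 1 (so R^-1 = ~R). Expanding the columns R e_j ~R gives tr M = 4a^2 - 1 and, from the antisymmetric part, M21 - M12 = -4a*b12, M13 - M31 = 4a*b13, M32 - M23 = -4a*b23.
Here tr M = 1679/625, so a^2 = (1 + tr M)/4 = 576/625 and a = ±24/25. Taking a = 24/25: M21 - M12 = 0, M13 - M31 = -672/625, M32 - M23 = 0, giving b12 = 0, b13 = -7/25, b23 = 0, i.e. R = 24/25 - 7/25*γ13.
Its γ13 coefficient is negative, so report the other preimage -R.
Answer: -24/25 + 7/25*γ13. Sheet selection: the two-to-one cover makes ±R indistinguishable at the matrix level (trace 1679/625), so uniqueness comes from the required sign on γ13.


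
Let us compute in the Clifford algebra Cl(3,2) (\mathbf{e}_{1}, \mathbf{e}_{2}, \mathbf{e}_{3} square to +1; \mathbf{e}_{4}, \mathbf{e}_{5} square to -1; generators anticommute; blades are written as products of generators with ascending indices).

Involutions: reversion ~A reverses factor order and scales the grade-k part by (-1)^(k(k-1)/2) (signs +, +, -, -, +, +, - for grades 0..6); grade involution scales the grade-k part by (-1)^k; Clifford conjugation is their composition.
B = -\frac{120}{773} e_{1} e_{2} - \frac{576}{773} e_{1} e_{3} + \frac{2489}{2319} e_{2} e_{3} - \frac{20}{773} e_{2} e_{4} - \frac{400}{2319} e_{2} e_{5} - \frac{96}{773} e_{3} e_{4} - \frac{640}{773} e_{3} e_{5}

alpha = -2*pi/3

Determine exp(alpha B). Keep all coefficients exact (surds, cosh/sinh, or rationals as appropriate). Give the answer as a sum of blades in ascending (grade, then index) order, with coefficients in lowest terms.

B^2 term by term: the squares give (-\frac{120}{773})^2*(e_{1} e_{2})^2 + (-\frac{576}{773})^2*(e_{1} e_{3})^2 + (\frac{2489}{2319})^2*(e_{2} e_{3})^2 + (-\frac{20}{773})^2*(e_{2} e_{4})^2 + (-\frac{400}{2319})^2*(e_{2} e_{5})^2 + (-\frac{96}{773})^2*(e_{3} e_{4})^2 + (-\frac{640}{773})^2*(e_{3} e_{5})^2 = \frac{14400}{597529}*(-1) + \frac{331776}{597529}*(-1) + \frac{6195121}{5377761}*(-1) + \frac{400}{597529}*(+1) + \frac{160000}{5377761}*(+1) + \frac{9216}{597529}*(+1) + \frac{409600}{597529}*(+1) = -1 (each basis 2-blade squares to minus the product of its generators' squares); cross terms between blades sharing an index anticommute and cancel; the commuting (index-disjoint) pairs give grade-4 terms 2*c*c'*(blade product), which cancel blade by blade — e_{1} e_{2} e_{3} e_{4}: \frac{23040}{597529} - \frac{23040}{597529} = 0; e_{1} e_{2} e_{3} e_{5}: \frac{153600}{597529} - \frac{153600}{597529} = 0; e_{2} e_{3} e_{4} e_{5}: -\frac{25600}{597529} + \frac{25600}{597529} = 0 — confirming B is simple. So B^2 = -1.
B^2 = -1 — the negative square puts this in the circular regime; l = 1, alpha*l = - \frac{2 \pi}{3}, so exp(alpha B) = cos(- \frac{2 \pi}{3}) + (sin(- \frac{2 \pi}{3})/1)*B = - \frac{1}{2} + (- \frac{\sqrt{3}}{2})*B.
Answer: - \frac{1}{2} + \frac{60 \sqrt{3}}{773} e_{1} e_{2} + \frac{288 \sqrt{3}}{773} e_{1} e_{3} - \frac{2489 \sqrt{3}}{4638} e_{2} e_{3} + \frac{10 \sqrt{3}}{773} e_{2} e_{4} + \frac{200 \sqrt{3}}{2319} e_{2} e_{5} + \frac{48 \sqrt{3}}{773} e_{3} e_{4} + \frac{320 \sqrt{3}}{773} e_{3} e_{5}


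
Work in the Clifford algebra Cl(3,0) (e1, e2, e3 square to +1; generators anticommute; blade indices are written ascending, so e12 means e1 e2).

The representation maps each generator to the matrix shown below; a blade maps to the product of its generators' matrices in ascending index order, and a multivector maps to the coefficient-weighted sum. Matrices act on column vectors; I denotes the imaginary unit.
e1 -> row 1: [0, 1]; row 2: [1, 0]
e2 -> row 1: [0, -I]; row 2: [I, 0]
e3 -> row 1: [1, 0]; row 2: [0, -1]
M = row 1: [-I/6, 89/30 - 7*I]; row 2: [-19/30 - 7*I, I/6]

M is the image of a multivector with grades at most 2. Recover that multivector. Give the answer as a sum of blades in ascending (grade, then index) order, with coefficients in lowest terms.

Method: 1, rho(e1), rho(e2), rho(e3) form a trace-orthogonal basis of the 2x2 complex matrices (tr(X Y) = 2 if X = Y, else 0), so M = m0*1 + m1*rho(e1) + m2*rho(e2) + m3*rho(e3) with m0 = tr(M)/2 = 0, m1 = tr(M rho(e1))/2 = 7/6 - 7*I, m2 = tr(M rho(e2))/2 = 9*I/5, m3 = tr(M rho(e3))/2 = -I/6.
Multiplying table entries, the bivector images are rho(e12) = I*rho(e3), rho(e13) = -I*rho(e2), rho(e23) = I*rho(e1); with real blade coefficients the real parts of m0..m3 are the coefficients of 1, e1, e2, e3 and the imaginary parts give the bivectors (e23: Im m1, e13: -Im m2, e12: Im m3).
Answer: 7/6*e1 - 1/6*e12 - 9/5*e13 - 7*e23
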